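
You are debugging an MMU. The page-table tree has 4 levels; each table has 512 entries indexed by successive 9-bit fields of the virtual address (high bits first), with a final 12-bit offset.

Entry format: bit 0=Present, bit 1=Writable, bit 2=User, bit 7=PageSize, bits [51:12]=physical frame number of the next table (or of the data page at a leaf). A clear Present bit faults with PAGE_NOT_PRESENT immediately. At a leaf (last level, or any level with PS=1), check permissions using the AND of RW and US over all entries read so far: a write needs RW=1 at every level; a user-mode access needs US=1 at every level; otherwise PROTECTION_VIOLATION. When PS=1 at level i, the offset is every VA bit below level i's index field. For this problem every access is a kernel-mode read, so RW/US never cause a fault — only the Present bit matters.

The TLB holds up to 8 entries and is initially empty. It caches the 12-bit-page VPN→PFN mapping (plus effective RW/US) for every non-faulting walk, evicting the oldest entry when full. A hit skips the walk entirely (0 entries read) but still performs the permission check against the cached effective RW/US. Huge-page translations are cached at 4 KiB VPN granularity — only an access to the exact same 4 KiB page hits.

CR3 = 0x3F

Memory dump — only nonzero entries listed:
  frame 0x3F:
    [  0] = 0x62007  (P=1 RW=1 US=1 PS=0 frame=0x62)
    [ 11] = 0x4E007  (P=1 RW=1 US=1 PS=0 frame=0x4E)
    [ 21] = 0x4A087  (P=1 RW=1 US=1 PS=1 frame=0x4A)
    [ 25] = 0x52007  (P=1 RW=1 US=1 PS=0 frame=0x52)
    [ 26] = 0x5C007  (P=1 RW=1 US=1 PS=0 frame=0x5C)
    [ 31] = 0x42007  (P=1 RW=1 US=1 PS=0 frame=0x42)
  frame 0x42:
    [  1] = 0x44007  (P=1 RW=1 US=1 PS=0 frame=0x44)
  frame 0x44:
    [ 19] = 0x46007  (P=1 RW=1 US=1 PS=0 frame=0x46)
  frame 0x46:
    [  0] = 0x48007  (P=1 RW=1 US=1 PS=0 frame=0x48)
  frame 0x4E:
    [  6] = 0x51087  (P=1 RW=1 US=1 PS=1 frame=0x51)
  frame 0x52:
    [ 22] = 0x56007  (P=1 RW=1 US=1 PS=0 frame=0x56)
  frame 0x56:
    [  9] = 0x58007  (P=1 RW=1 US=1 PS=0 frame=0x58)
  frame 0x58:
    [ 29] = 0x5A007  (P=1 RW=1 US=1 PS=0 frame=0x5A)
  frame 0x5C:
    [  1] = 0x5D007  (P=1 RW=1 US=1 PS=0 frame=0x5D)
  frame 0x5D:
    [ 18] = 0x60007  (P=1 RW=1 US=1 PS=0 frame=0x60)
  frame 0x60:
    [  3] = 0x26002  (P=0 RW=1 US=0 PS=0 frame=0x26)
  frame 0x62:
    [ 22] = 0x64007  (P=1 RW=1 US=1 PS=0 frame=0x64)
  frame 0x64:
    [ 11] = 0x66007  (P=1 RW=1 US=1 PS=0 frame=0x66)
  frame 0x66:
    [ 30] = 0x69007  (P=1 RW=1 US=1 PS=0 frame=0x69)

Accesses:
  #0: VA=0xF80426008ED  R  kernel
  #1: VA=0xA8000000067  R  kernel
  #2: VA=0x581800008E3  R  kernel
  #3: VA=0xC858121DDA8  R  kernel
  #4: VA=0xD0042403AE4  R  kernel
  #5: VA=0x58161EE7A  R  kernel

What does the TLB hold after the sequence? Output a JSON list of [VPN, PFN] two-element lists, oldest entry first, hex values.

Trace:
#0 VA=0xF80426008ED (r,kernel):
  L0 @0x3F[31] → 0x42007  P=1,RW=1,US=1,PS=0
  L1 @0x42[1] → 0x44007  P=1,RW=1,US=1,PS=0
  L2 @0x44[19] → 0x46007  P=1,RW=1,US=1,PS=0
  L3 @0x46[0] → 0x48007  P=1,RW=1,US=1,PS=0
  → PA=0x488ED  (4 entries read)
#1 VA=0xA8000000067 (r,kernel):
  L0 @0x3F[21] → 0x4A087  P=1,RW=1,US=1,PS=1
  → PA=0x4A067 (huge @L0)  (1 entries read)
#2 VA=0x581800008E3 (r,kernel):
  L0 @0x3F[11] → 0x4E007  P=1,RW=1,US=1,PS=0
  L1 @0x4E[6] → 0x51087  P=1,RW=1,US=1,PS=1
  → PA=0x518E3 (huge @L1)  (2 entries read)
#3 VA=0xC858121DDA8 (r,kernel):
  L0 @0x3F[25] → 0x52007  P=1,RW=1,US=1,PS=0
  L1 @0x52[22] → 0x56007  P=1,RW=1,US=1,PS=0
  L2 @0x56[9] → 0x58007  P=1,RW=1,US=1,PS=0
  L3 @0x58[29] → 0x5A007  P=1,RW=1,US=1,PS=0
  → PA=0x5ADA8  (4 entries read)
#4 VA=0xD0042403AE4 (r,kernel):
  L0 @0x3F[26] → 0x5C007  P=1,RW=1,US=1,PS=0
  L1 @0x5C[1] → 0x5D007  P=1,RW=1,US=1,PS=0
  L2 @0x5D[18] → 0x60007  P=1,RW=1,US=1,PS=0
  L3 @0x60[3] → 0x26002  P=0,RW=1,US=0,PS=0
  → PAGE_NOT_PRESENT  (4 entries read)
#5 VA=0x58161EE7A (r,kernel):
  L0 @0x3F[0] → 0x62007  P=1,RW=1,US=1,PS=0
  L1 @0x62[22] → 0x64007  P=1,RW=1,US=1,PS=0
  L2 @0x64[11] → 0x66007  P=1,RW=1,US=1,PS=0
  L3 @0x66[30] → 0x69007  P=1,RW=1,US=1,PS=0
  → PA=0x69E7A  (4 entries read)

TLB: [["0xF8042600", "0x48"], ["0xA8000000", "0x4A"], ["0x58180000", "0x51"], ["0xC858121D", "0x5A"], ["0x58161E", "0x69"]]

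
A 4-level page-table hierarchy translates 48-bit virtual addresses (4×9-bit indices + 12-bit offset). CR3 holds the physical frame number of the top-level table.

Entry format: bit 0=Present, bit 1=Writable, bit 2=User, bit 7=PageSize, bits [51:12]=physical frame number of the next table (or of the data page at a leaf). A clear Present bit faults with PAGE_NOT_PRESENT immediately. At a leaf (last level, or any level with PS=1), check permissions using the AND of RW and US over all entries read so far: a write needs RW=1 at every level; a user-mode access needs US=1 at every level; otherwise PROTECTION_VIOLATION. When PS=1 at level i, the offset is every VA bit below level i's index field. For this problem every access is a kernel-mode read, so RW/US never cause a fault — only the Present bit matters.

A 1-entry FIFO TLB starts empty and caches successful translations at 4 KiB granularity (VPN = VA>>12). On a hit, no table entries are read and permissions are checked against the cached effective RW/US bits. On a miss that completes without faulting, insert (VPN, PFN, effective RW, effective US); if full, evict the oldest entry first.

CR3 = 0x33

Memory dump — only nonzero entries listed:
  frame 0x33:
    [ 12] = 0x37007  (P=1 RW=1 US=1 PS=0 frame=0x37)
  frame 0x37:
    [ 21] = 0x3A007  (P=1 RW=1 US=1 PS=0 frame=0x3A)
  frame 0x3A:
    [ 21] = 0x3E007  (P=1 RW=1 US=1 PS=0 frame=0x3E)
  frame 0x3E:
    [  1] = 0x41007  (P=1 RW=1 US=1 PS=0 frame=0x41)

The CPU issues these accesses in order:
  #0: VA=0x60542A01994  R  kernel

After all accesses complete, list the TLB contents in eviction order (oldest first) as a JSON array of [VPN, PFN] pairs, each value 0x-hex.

Per-access translation:
#0 VA=0x60542A01994 (r,kernel):
  L0: frame=0x33 idx=12 entry=0x37007 [P=1 RW=1 US=1 PS=0]
  L1: frame=0x37 idx=21 entry=0x3A007 [P=1 RW=1 US=1 PS=0]
  L2: frame=0x3A idx=21 entry=0x3E007 [P=1 RW=1 US=1 PS=0]
  L3: frame=0x3E idx=1 entry=0x41007 [P=1 RW=1 US=1 PS=0]
  → PA=0x41994  (4 entries read)

TLB: [["0x60542A01", "0x41"]]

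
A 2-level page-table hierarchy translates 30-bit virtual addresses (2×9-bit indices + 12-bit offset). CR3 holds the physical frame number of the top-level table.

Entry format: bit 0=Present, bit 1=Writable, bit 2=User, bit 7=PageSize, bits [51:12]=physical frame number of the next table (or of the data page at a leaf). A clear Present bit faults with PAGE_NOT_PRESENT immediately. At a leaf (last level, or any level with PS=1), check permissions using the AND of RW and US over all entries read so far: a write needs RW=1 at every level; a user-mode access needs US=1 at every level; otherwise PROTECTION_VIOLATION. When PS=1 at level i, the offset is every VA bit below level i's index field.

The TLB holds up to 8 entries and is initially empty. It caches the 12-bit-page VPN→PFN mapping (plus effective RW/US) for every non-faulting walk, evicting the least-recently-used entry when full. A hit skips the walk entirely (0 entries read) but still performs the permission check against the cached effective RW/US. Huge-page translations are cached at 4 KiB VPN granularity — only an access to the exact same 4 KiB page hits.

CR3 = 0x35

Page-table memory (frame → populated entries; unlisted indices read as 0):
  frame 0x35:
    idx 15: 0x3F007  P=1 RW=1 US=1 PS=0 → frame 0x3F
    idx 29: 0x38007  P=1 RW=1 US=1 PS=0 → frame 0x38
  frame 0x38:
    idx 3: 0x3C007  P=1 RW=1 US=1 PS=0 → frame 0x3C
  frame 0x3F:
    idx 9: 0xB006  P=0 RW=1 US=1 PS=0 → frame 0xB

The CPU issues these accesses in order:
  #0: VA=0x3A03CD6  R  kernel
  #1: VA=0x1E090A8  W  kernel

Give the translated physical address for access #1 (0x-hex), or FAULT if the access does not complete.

Walk each access:
#0 VA=0x3A03CD6 (r,kernel):
  L0: frame=0x35 idx=29 entry=0x38007 [P=1 RW=1 US=1 PS=0]
  L1: frame=0x38 idx=3 entry=0x3C007 [P=1 RW=1 US=1 PS=0]
  ⇒ phys 0x3CCD6  [2 reads]
#1 VA=0x1E090A8 (w,kernel):
  L0: frame=0x35 idx=15 entry=0x3F007 [P=1 RW=1 US=1 PS=0]
  L1: frame=0x3F idx=9 entry=0xB006 [P=0 RW=1 US=1 PS=0]
  → PAGE_NOT_PRESENT  (2 entries read)

Access #1 PA: FAULT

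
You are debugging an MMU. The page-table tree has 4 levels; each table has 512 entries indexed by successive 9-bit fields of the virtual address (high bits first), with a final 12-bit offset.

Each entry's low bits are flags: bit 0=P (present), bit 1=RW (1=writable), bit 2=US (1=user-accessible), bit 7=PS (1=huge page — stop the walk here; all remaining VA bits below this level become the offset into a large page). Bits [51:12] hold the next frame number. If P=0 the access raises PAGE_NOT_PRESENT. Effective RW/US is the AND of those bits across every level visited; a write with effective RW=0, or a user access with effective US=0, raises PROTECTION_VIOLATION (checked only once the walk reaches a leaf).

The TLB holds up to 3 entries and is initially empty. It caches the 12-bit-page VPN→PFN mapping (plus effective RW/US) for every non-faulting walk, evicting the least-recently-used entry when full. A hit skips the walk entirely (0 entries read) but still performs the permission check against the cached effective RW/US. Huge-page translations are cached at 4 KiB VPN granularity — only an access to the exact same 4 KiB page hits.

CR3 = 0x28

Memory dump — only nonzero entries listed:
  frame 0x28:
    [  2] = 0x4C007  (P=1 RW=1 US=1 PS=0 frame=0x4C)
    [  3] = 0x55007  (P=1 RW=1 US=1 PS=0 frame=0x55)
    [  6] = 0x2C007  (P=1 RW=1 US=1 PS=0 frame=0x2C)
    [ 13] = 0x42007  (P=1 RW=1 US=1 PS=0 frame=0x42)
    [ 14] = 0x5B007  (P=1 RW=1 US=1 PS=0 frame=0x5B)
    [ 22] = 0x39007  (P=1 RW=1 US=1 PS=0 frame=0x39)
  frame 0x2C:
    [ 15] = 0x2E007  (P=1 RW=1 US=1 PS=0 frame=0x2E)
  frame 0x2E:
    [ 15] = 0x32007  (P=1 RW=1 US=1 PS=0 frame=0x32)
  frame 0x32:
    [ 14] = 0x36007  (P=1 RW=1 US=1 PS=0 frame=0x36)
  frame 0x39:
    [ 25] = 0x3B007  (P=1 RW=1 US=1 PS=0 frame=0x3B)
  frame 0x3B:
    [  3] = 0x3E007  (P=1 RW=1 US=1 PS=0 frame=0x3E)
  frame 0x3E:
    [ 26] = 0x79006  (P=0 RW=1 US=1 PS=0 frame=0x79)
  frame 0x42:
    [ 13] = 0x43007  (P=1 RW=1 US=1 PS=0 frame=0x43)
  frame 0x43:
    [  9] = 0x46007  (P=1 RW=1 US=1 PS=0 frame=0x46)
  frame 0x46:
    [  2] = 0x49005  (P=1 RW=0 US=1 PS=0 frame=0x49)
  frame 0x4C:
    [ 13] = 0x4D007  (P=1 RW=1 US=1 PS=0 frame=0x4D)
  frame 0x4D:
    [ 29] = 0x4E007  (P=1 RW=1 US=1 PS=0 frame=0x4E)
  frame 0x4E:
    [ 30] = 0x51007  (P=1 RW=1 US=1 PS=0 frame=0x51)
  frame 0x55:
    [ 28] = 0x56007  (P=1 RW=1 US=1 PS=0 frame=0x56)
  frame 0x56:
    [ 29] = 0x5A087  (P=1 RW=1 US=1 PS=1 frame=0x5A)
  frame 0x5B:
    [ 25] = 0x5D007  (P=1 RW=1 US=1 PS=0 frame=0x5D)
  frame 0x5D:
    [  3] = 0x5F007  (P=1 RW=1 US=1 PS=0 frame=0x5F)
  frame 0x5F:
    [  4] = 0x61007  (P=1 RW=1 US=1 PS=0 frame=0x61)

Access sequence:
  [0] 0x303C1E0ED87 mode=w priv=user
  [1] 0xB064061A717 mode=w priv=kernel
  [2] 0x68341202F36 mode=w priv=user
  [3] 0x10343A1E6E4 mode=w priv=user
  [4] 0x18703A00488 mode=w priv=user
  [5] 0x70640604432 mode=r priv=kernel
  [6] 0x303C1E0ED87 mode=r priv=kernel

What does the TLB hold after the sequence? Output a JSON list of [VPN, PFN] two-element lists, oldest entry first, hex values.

Walk each access:
#0 VA=0x303C1E0ED87 (w,user):
  lvl0: tbl 0x28, slot 6 ⇒ 0x2C007 (P1/RW1/US1/PS0)
  lvl1: tbl 0x2C, slot 15 ⇒ 0x2E007 (P1/RW1/US1/PS0)
  lvl2: tbl 0x2E, slot 15 ⇒ 0x32007 (P1/RW1/US1/PS0)
  lvl3: tbl 0x32, slot 14 ⇒ 0x36007 (P1/RW1/US1/PS0)
  → PA=0x36D87  (4 entries read)
#1 VA=0xB064061A717 (w,kernel):
  lvl0: tbl 0x28, slot 22 ⇒ 0x39007 (P1/RW1/US1/PS0)
  lvl1: tbl 0x39, slot 25 ⇒ 0x3B007 (P1/RW1/US1/PS0)
  lvl2: tbl 0x3B, slot 3 ⇒ 0x3E007 (P1/RW1/US1/PS0)
  lvl3: tbl 0x3E, slot 26 ⇒ 0x79006 (P0/RW1/US1/PS0)
  → PAGE_NOT_PRESENT  (4 entries read)
#2 VA=0x68341202F36 (w,user):
  lvl0: tbl 0x28, slot 13 ⇒ 0x42007 (P1/RW1/US1/PS0)
  lvl1: tbl 0x42, slot 13 ⇒ 0x43007 (P1/RW1/US1/PS0)
  lvl2: tbl 0x43, slot 9 ⇒ 0x46007 (P1/RW1/US1/PS0)
  lvl3: tbl 0x46, slot 2 ⇒ 0x49005 (P1/RW0/US1/PS0)
  → PROTECTION_VIOLATION  (4 entries read)
#3 VA=0x10343A1E6E4 (w,user):
  lvl0: tbl 0x28, slot 2 ⇒ 0x4C007 (P1/RW1/US1/PS0)
  lvl1: tbl 0x4C, slot 13 ⇒ 0x4D007 (P1/RW1/US1/PS0)
  lvl2: tbl 0x4D, slot 29 ⇒ 0x4E007 (P1/RW1/US1/PS0)
  lvl3: tbl 0x4E, slot 30 ⇒ 0x51007 (P1/RW1/US1/PS0)
  → PA=0x516E4  (4 entries read)
#4 VA=0x18703A00488 (w,user):
  lvl0: tbl 0x28, slot 3 ⇒ 0x55007 (P1/RW1/US1/PS0)
  lvl1: tbl 0x55, slot 28 ⇒ 0x56007 (P1/RW1/US1/PS0)
  lvl2: tbl 0x56, slot 29 ⇒ 0x5A087 (P1/RW1/US1/PS1)
  → PA=0x5A488 (huge @L2)  (3 entries read)
#5 VA=0x70640604432 (r,kernel):
  lvl0: tbl 0x28, slot 14 ⇒ 0x5B007 (P1/RW1/US1/PS0)
  lvl1: tbl 0x5B, slot 25 ⇒ 0x5D007 (P1/RW1/US1/PS0)
  lvl2: tbl 0x5D, slot 3 ⇒ 0x5F007 (P1/RW1/US1/PS0)
  lvl3: tbl 0x5F, slot 4 ⇒ 0x61007 (P1/RW1/US1/PS0)
  → PA=0x61432  (4 entries read)
#6 VA=0x303C1E0ED87 (r,kernel):
  lvl0: tbl 0x28, slot 6 ⇒ 0x2C007 (P1/RW1/US1/PS0)
  lvl1: tbl 0x2C, slot 15 ⇒ 0x2E007 (P1/RW1/US1/PS0)
  lvl2: tbl 0x2E, slot 15 ⇒ 0x32007 (P1/RW1/US1/PS0)
  lvl3: tbl 0x32, slot 14 ⇒ 0x36007 (P1/RW1/US1/PS0)
  → PA=0x36D87  (4 entries read)

TLB: [["0x18703A00", "0x5A"], ["0x70640604", "0x61"], ["0x303C1E0E", "0x36"]]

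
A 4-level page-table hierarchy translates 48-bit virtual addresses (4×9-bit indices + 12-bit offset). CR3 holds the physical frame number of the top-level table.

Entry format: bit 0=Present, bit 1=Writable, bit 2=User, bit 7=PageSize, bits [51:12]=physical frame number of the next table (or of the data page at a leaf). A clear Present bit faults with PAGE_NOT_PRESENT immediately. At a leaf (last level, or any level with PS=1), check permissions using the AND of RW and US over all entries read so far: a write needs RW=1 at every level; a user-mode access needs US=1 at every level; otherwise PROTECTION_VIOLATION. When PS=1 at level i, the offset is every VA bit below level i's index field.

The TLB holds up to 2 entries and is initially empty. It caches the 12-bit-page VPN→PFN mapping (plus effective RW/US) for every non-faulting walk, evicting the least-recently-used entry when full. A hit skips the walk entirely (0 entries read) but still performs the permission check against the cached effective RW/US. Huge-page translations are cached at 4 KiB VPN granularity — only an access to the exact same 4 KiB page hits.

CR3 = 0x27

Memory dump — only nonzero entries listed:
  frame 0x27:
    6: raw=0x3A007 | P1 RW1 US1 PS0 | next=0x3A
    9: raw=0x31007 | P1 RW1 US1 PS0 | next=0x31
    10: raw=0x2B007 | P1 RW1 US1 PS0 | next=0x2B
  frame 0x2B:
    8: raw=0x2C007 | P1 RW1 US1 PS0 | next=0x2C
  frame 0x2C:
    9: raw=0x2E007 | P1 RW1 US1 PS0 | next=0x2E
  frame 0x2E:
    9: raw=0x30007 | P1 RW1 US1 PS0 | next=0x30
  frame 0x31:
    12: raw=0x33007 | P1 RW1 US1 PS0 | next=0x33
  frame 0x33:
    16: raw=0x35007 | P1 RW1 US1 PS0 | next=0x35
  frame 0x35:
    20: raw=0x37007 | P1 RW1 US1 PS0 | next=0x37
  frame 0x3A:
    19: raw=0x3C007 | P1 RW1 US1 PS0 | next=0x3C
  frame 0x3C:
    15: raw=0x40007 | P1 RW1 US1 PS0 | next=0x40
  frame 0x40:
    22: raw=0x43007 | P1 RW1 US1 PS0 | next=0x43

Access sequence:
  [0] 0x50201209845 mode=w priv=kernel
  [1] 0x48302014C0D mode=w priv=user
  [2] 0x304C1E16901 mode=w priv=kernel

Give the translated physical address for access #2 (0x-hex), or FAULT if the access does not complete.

Trace:
#0 VA=0x50201209845 (w,kernel):
  [0] read 0x27 idx=10: raw=0x2B007 flags P=1 W=1 U=1 S=0
  [1] read 0x2B idx=8: raw=0x2C007 flags P=1 W=1 U=1 S=0
  [2] read 0x2C idx=9: raw=0x2E007 flags P=1 W=1 U=1 S=0
  [3] read 0x2E idx=9: raw=0x30007 flags P=1 W=1 U=1 S=0
  ✓ 0x30845  — 4 lookups
#1 VA=0x48302014C0D (w,user):
  [0] read 0x27 idx=9: raw=0x31007 flags P=1 W=1 U=1 S=0
  [1] read 0x31 idx=12: raw=0x33007 flags P=1 W=1 U=1 S=0
  [2] read 0x33 idx=16: raw=0x35007 flags P=1 W=1 U=1 S=0
  [3] read 0x35 idx=20: raw=0x37007 flags P=1 W=1 U=1 S=0
  ✓ 0x37C0D  — 4 lookups
#2 VA=0x304C1E16901 (w,kernel):
  [0] read 0x27 idx=6: raw=0x3A007 flags P=1 W=1 U=1 S=0
  [1] read 0x3A idx=19: raw=0x3C007 flags P=1 W=1 U=1 S=0
  [2] read 0x3C idx=15: raw=0x40007 flags P=1 W=1 U=1 S=0
  [3] read 0x40 idx=22: raw=0x43007 flags P=1 W=1 U=1 S=0
  ✓ 0x43901  — 4 lookups

Access #2 PA: 0x43901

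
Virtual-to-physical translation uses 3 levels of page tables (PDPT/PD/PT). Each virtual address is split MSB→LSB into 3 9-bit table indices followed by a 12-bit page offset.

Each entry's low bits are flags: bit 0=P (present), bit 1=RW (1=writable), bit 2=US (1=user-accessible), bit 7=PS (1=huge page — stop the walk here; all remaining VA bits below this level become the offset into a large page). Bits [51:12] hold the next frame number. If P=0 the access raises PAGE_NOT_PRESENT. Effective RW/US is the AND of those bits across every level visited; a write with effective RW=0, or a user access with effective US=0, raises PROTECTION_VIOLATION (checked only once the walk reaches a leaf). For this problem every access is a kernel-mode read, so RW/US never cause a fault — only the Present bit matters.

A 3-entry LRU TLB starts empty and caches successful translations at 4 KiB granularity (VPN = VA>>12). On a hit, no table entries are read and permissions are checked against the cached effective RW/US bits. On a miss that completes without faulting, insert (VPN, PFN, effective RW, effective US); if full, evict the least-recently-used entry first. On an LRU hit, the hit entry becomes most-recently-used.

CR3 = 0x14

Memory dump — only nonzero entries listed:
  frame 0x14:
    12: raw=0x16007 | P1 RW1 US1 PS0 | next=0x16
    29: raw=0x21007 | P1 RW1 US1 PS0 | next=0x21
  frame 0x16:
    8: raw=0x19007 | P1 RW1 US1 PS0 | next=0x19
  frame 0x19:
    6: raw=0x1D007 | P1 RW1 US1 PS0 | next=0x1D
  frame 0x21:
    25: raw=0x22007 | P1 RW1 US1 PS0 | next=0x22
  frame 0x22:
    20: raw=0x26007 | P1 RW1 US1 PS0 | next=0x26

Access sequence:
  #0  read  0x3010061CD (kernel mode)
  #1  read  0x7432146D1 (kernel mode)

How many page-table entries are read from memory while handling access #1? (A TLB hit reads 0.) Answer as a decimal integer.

Per-access translation:
#0 VA=0x3010061CD (r,kernel):
  L0: frame=0x14 idx=12 entry=0x16007 [P=1 RW=1 US=1 PS=0]
  L1: frame=0x16 idx=8 entry=0x19007 [P=1 RW=1 US=1 PS=0]
  L2: frame=0x19 idx=6 entry=0x1D007 [P=1 RW=1 US=1 PS=0]
  → PA=0x1D1CD  (3 entries read)
#1 VA=0x7432146D1 (r,kernel):
  L0: frame=0x14 idx=29 entry=0x21007 [P=1 RW=1 US=1 PS=0]
  L1: frame=0x21 idx=25 entry=0x22007 [P=1 RW=1 US=1 PS=0]
  L2: frame=0x22 idx=20 entry=0x26007 [P=1 RW=1 US=1 PS=0]
  → PA=0x266D1  (3 entries read)

Entries read for #1: 3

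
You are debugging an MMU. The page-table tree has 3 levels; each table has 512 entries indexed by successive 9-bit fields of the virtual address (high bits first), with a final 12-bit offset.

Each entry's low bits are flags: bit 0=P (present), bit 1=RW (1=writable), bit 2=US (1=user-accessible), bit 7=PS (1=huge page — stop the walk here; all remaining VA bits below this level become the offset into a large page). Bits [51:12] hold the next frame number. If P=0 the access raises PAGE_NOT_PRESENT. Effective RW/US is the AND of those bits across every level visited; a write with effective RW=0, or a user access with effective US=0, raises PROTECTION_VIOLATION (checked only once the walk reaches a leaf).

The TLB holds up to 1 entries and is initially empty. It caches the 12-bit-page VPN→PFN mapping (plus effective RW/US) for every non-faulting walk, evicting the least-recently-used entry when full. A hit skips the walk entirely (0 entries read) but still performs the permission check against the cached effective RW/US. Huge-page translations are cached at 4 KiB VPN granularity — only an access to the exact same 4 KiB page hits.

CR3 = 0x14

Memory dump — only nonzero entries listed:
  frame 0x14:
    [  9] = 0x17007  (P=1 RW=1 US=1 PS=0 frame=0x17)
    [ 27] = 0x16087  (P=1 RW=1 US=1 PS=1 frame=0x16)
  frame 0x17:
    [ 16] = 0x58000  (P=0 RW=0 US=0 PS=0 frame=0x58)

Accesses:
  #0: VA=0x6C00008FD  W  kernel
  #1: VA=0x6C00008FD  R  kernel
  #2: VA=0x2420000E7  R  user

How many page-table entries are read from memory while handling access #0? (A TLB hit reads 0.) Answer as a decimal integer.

Per-access translation:
#0 VA=0x6C00008FD (w,kernel):
  [0] read 0x14 idx=27: raw=0x16087 flags P=1 W=1 U=1 S=1
  ✓ 0x168FD (huge @L0)  — 1 lookups
#1 VA=0x6C00008FD (r,kernel):
  TLB hit vpn=0x6C0000 → PA=0x168FD
#2 VA=0x2420000E7 (r,user):
  [0] read 0x14 idx=9: raw=0x17007 flags P=1 W=1 U=1 S=0
  [1] read 0x17 idx=16: raw=0x58000 flags P=0 W=0 U=0 S=0
  ⇒ fault: PAGE_NOT_PRESENT  — 2 lookups

Entries read for #0: 1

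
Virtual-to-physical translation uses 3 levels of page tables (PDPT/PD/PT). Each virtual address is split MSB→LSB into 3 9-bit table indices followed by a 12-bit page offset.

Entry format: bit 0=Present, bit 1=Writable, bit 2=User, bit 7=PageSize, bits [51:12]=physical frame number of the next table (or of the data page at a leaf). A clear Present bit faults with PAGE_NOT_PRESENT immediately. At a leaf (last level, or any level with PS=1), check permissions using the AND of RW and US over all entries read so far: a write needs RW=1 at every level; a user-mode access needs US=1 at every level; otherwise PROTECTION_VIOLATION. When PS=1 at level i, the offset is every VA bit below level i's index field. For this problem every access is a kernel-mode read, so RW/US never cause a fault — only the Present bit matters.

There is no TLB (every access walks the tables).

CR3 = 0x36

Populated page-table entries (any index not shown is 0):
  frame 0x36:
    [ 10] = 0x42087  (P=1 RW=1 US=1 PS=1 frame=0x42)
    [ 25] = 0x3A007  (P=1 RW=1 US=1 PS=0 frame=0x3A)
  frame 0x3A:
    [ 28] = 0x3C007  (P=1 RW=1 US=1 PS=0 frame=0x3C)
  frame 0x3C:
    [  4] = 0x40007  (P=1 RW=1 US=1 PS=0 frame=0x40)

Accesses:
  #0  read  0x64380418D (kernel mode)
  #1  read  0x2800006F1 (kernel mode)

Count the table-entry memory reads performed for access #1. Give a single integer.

Walk each access:
#0 VA=0x64380418D (r,kernel):
  [0] read 0x36 idx=25: raw=0x3A007 flags P=1 W=1 U=1 S=0
  [1] read 0x3A idx=28: raw=0x3C007 flags P=1 W=1 U=1 S=0
  [2] read 0x3C idx=4: raw=0x40007 flags P=1 W=1 U=1 S=0
  → PA=0x4018D  (3 entries read)
#1 VA=0x2800006F1 (r,kernel):
  [0] read 0x36 idx=10: raw=0x42087 flags P=1 W=1 U=1 S=1
  → PA=0x426F1 (huge @L0)  (1 entries read)

Entries read for #1: 1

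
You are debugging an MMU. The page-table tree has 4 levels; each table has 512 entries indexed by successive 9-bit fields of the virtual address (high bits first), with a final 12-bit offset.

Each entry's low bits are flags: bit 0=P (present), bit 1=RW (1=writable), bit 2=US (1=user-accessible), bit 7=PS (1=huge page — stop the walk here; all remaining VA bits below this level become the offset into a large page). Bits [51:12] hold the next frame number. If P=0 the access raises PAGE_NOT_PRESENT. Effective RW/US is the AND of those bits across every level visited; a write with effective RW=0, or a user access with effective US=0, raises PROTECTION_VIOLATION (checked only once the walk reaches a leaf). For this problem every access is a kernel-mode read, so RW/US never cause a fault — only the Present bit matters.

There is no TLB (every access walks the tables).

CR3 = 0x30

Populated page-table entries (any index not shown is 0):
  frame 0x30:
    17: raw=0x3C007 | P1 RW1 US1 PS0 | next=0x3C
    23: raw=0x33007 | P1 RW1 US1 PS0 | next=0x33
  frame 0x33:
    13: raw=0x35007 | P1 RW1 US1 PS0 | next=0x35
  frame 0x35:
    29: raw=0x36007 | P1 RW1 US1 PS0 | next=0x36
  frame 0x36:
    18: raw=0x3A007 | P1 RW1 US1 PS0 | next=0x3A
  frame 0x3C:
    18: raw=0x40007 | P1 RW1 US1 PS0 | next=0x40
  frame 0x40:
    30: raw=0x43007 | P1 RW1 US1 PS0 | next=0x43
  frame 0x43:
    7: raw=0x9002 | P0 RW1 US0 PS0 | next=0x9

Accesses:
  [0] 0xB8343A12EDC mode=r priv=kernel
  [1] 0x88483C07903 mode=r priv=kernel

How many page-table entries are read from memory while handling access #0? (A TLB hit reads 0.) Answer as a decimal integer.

Trace:
#0 VA=0xB8343A12EDC (r,kernel):
  lvl0: tbl 0x30, slot 23 ⇒ 0x33007 (P1/RW1/US1/PS0)
  lvl1: tbl 0x33, slot 13 ⇒ 0x35007 (P1/RW1/US1/PS0)
  lvl2: tbl 0x35, slot 29 ⇒ 0x36007 (P1/RW1/US1/PS0)
  lvl3: tbl 0x36, slot 18 ⇒ 0x3A007 (P1/RW1/US1/PS0)
  ✓ 0x3AEDC  — 4 lookups
#1 VA=0x88483C07903 (r,kernel):
  lvl0: tbl 0x30, slot 17 ⇒ 0x3C007 (P1/RW1/US1/PS0)
  lvl1: tbl 0x3C, slot 18 ⇒ 0x40007 (P1/RW1/US1/PS0)
  lvl2: tbl 0x40, slot 30 ⇒ 0x43007 (P1/RW1/US1/PS0)
  lvl3: tbl 0x43, slot 7 ⇒ 0x9002 (P0/RW1/US0/PS0)
  → PAGE_NOT_PRESENT  (4 entries read)

Entries read for #0: 4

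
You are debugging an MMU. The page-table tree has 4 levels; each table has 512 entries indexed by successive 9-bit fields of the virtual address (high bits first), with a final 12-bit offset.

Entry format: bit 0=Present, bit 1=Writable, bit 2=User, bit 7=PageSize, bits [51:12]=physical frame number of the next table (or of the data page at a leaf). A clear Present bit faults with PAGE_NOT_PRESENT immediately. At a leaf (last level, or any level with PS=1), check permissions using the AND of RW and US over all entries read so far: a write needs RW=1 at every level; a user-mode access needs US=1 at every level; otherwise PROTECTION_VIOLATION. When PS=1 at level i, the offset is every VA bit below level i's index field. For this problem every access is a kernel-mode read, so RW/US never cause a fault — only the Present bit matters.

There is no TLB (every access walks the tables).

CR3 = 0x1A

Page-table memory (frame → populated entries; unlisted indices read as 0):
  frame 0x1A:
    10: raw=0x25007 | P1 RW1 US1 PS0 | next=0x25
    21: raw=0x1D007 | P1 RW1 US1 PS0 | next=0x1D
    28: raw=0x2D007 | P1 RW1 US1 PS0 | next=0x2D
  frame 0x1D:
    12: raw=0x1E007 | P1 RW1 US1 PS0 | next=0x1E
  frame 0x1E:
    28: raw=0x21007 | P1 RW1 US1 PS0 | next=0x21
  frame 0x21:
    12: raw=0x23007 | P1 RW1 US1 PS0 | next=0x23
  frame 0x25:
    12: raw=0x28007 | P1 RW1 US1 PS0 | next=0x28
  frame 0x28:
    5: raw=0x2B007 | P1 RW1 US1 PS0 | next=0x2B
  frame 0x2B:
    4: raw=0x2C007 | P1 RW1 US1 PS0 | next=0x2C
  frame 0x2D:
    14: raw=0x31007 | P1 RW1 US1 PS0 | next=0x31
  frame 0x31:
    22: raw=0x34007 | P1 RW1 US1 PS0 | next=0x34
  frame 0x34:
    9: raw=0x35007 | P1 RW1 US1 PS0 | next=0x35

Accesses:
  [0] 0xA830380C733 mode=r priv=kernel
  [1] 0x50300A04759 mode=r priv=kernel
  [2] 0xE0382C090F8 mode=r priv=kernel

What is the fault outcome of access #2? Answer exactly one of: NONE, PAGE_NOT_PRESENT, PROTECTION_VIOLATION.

Trace:
#0 VA=0xA830380C733 (r,kernel):
  lvl0: tbl 0x1A, slot 21 ⇒ 0x1D007 (P1/RW1/US1/PS0)
  lvl1: tbl 0x1D, slot 12 ⇒ 0x1E007 (P1/RW1/US1/PS0)
  lvl2: tbl 0x1E, slot 28 ⇒ 0x21007 (P1/RW1/US1/PS0)
  lvl3: tbl 0x21, slot 12 ⇒ 0x23007 (P1/RW1/US1/PS0)
  ⇒ phys 0x23733  [4 reads]
#1 VA=0x50300A04759 (r,kernel):
  lvl0: tbl 0x1A, slot 10 ⇒ 0x25007 (P1/RW1/US1/PS0)
  lvl1: tbl 0x25, slot 12 ⇒ 0x28007 (P1/RW1/US1/PS0)
  lvl2: tbl 0x28, slot 5 ⇒ 0x2B007 (P1/RW1/US1/PS0)
  lvl3: tbl 0x2B, slot 4 ⇒ 0x2C007 (P1/RW1/US1/PS0)
  ⇒ phys 0x2C759  [4 reads]
#2 VA=0xE0382C090F8 (r,kernel):
  lvl0: tbl 0x1A, slot 28 ⇒ 0x2D007 (P1/RW1/US1/PS0)
  lvl1: tbl 0x2D, slot 14 ⇒ 0x31007 (P1/RW1/US1/PS0)
  lvl2: tbl 0x31, slot 22 ⇒ 0x34007 (P1/RW1/US1/PS0)
  lvl3: tbl 0x34, slot 9 ⇒ 0x35007 (P1/RW1/US1/PS0)
  ⇒ phys 0x350F8  [4 reads]

Access #2 fault: NONE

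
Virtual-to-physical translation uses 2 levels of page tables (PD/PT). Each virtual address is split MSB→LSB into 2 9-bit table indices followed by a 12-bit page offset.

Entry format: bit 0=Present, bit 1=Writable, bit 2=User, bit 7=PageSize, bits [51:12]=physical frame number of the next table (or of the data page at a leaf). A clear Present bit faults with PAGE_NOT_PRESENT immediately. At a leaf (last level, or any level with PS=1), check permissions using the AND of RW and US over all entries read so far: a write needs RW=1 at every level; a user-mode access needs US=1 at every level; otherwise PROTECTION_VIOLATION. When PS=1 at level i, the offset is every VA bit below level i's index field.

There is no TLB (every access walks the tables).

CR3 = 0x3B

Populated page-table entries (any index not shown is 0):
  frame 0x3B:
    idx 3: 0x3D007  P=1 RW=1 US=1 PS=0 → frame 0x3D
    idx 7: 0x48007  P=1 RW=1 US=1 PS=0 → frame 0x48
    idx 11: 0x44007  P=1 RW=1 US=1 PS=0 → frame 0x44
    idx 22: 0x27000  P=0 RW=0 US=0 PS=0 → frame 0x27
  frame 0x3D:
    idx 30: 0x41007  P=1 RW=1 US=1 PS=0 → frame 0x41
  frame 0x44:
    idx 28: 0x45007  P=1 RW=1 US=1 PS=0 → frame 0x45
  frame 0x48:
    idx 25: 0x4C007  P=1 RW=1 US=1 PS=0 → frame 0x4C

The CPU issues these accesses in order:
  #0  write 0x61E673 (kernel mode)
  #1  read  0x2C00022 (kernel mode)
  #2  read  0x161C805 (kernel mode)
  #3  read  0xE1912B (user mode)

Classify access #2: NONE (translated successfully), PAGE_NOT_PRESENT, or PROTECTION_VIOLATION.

Walk each access:
#0 VA=0x61E673 (w,kernel):
  lvl0: tbl 0x3B, slot 3 ⇒ 0x3D007 (P1/RW1/US1/PS0)
  lvl1: tbl 0x3D, slot 30 ⇒ 0x41007 (P1/RW1/US1/PS0)
  ⇒ phys 0x41673  [2 reads]
#1 VA=0x2C00022 (r,kernel):
  lvl0: tbl 0x3B, slot 22 ⇒ 0x27000 (P0/RW0/US0/PS0)
  ✗ PAGE_NOT_PRESENT  [1 reads]
#2 VA=0x161C805 (r,kernel):
  lvl0: tbl 0x3B, slot 11 ⇒ 0x44007 (P1/RW1/US1/PS0)
  lvl1: tbl 0x44, slot 28 ⇒ 0x45007 (P1/RW1/US1/PS0)
  ⇒ phys 0x45805  [2 reads]
#3 VA=0xE1912B (r,user):
  lvl0: tbl 0x3B, slot 7 ⇒ 0x48007 (P1/RW1/US1/PS0)
  lvl1: tbl 0x48, slot 25 ⇒ 0x4C007 (P1/RW1/US1/PS0)
  ⇒ phys 0x4C12B  [2 reads]

Access #2 fault: NONE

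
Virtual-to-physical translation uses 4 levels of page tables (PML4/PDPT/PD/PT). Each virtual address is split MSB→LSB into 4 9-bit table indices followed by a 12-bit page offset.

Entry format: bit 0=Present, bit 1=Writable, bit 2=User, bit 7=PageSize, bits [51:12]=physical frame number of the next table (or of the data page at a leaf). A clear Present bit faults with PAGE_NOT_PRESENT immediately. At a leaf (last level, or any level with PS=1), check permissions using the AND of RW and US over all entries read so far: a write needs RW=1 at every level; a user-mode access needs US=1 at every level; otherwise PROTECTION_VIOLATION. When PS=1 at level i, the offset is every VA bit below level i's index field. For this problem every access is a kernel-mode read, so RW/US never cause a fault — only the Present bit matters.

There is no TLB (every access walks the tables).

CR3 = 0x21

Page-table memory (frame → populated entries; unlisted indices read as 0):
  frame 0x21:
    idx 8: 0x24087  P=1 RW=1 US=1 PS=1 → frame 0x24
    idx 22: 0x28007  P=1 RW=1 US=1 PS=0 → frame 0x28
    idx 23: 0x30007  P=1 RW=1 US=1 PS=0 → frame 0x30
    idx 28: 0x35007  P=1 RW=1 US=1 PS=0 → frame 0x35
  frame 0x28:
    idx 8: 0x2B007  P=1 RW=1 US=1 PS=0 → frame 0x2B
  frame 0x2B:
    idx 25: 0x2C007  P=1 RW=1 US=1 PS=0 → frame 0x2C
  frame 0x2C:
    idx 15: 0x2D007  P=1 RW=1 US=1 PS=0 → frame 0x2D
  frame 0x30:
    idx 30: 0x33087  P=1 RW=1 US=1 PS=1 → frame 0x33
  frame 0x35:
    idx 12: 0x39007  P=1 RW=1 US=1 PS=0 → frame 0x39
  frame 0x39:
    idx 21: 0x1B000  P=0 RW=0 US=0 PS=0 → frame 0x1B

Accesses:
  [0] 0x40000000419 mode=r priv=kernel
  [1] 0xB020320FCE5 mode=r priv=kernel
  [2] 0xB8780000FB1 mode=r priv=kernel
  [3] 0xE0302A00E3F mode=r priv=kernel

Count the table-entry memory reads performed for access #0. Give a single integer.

Per-access translation:
#0 VA=0x40000000419 (r,kernel):
  [0] read 0x21 idx=8: raw=0x24087 flags P=1 W=1 U=1 S=1
  → PA=0x24419 (huge @L0)  (1 entries read)
#1 VA=0xB020320FCE5 (r,kernel):
  [0] read 0x21 idx=22: raw=0x28007 flags P=1 W=1 U=1 S=0
  [1] read 0x28 idx=8: raw=0x2B007 flags P=1 W=1 U=1 S=0
  [2] read 0x2B idx=25: raw=0x2C007 flags P=1 W=1 U=1 S=0
  [3] read 0x2C idx=15: raw=0x2D007 flags P=1 W=1 U=1 S=0
  → PA=0x2DCE5  (4 entries read)
#2 VA=0xB8780000FB1 (r,kernel):
  [0] read 0x21 idx=23: raw=0x30007 flags P=1 W=1 U=1 S=0
  [1] read 0x30 idx=30: raw=0x33087 flags P=1 W=1 U=1 S=1
  → PA=0x33FB1 (huge @L1)  (2 entries read)
#3 VA=0xE0302A00E3F (r,kernel):
  [0] read 0x21 idx=28: raw=0x35007 flags P=1 W=1 U=1 S=0
  [1] read 0x35 idx=12: raw=0x39007 flags P=1 W=1 U=1 S=0
  [2] read 0x39 idx=21: raw=0x1B000 flags P=0 W=0 U=0 S=0
  ✗ PAGE_NOT_PRESENT  [3 reads]

Entries read for #0: 1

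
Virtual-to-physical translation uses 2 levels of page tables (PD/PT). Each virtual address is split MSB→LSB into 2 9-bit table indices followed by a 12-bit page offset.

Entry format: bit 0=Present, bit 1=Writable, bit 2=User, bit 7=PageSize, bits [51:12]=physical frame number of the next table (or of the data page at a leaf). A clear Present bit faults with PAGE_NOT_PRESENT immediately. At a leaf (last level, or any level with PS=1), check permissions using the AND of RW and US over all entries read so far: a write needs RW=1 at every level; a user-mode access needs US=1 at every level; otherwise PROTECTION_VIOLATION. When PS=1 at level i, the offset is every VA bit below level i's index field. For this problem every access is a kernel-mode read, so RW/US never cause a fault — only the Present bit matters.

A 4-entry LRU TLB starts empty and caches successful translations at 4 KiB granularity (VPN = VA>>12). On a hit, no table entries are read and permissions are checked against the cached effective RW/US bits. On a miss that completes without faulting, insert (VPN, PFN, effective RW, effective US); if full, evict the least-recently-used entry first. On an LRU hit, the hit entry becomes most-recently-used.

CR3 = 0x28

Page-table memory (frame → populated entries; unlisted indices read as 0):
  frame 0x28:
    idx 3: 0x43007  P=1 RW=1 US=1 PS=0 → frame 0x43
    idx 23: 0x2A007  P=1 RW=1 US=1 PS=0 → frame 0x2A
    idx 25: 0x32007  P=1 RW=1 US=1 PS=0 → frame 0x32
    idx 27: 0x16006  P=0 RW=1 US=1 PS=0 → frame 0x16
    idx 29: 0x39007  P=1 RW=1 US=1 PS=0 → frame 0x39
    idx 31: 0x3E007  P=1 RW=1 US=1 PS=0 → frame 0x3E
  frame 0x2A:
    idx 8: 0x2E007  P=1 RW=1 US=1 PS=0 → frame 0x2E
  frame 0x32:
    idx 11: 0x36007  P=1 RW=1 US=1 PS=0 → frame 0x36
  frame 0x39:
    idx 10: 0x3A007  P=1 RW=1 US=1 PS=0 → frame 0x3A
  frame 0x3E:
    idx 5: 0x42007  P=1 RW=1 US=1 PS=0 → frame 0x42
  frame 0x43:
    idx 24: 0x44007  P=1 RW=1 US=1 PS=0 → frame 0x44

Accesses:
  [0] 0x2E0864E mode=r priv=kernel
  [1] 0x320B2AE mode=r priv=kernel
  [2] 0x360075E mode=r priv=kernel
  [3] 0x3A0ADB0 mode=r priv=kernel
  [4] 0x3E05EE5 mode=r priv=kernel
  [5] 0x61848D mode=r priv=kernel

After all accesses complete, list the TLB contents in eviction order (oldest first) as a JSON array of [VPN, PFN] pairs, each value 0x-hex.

Trace:
#0 VA=0x2E0864E (r,kernel):
  lvl0: tbl 0x28, slot 23 ⇒ 0x2A007 (P1/RW1/US1/PS0)
  lvl1: tbl 0x2A, slot 8 ⇒ 0x2E007 (P1/RW1/US1/PS0)
  → PA=0x2E64E  (2 entries read)
#1 VA=0x320B2AE (r,kernel):
  lvl0: tbl 0x28, slot 25 ⇒ 0x32007 (P1/RW1/US1/PS0)
  lvl1: tbl 0x32, slot 11 ⇒ 0x36007 (P1/RW1/US1/PS0)
  → PA=0x362AE  (2 entries read)
#2 VA=0x360075E (r,kernel):
  lvl0: tbl 0x28, slot 27 ⇒ 0x16006 (P0/RW1/US1/PS0)
  ⇒ fault: PAGE_NOT_PRESENT  — 1 lookups
#3 VA=0x3A0ADB0 (r,kernel):
  lvl0: tbl 0x28, slot 29 ⇒ 0x39007 (P1/RW1/US1/PS0)
  lvl1: tbl 0x39, slot 10 ⇒ 0x3A007 (P1/RW1/US1/PS0)
  → PA=0x3ADB0  (2 entries read)
#4 VA=0x3E05EE5 (r,kernel):
  lvl0: tbl 0x28, slot 31 ⇒ 0x3E007 (P1/RW1/US1/PS0)
  lvl1: tbl 0x3E, slot 5 ⇒ 0x42007 (P1/RW1/US1/PS0)
  → PA=0x42EE5  (2 entries read)
#5 VA=0x61848D (r,kernel):
  lvl0: tbl 0x28, slot 3 ⇒ 0x43007 (P1/RW1/US1/PS0)
  lvl1: tbl 0x43, slot 24 ⇒ 0x44007 (P1/RW1/US1/PS0)
  → PA=0x4448D  (2 entries read)

TLB: [["0x320B", "0x36"], ["0x3A0A", "0x3A"], ["0x3E05", "0x42"], ["0x618", "0x44"]]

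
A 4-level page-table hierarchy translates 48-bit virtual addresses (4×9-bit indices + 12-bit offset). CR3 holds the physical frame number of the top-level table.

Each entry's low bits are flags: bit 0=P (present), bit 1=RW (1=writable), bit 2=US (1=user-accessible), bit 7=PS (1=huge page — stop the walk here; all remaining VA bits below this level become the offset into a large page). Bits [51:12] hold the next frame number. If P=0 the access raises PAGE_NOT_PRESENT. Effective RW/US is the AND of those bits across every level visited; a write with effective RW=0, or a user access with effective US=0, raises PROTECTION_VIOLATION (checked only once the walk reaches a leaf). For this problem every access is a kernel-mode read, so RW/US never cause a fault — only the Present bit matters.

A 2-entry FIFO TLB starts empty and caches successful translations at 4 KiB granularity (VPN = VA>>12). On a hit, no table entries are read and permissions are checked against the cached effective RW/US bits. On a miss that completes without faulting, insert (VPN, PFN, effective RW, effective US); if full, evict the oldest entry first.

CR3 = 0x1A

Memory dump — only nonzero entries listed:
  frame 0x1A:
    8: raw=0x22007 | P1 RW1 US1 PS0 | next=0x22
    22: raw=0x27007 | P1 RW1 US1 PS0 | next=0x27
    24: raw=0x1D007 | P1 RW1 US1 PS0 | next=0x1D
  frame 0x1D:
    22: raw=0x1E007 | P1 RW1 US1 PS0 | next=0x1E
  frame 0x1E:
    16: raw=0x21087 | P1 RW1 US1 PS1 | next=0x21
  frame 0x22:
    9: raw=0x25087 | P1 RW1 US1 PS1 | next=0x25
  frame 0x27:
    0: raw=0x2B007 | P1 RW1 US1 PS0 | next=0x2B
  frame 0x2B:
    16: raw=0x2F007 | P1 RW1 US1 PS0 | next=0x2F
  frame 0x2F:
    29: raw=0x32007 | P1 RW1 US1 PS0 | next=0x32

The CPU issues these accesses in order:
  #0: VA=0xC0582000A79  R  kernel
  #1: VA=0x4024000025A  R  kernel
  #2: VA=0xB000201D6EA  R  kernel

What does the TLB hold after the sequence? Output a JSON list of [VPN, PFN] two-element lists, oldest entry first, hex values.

Per-access translation:
#0 VA=0xC0582000A79 (r,kernel):
  L0 @0x1A[24] → 0x1D007  P=1,RW=1,US=1,PS=0
  L1 @0x1D[22] → 0x1E007  P=1,RW=1,US=1,PS=0
  L2 @0x1E[16] → 0x21087  P=1,RW=1,US=1,PS=1
  ✓ 0x21A79 (huge @L2)  — 3 lookups
#1 VA=0x4024000025A (r,kernel):
  L0 @0x1A[8] → 0x22007  P=1,RW=1,US=1,PS=0
  L1 @0x22[9] → 0x25087  P=1,RW=1,US=1,PS=1
  ✓ 0x2525A (huge @L1)  — 2 lookups
#2 VA=0xB000201D6EA (r,kernel):
  L0 @0x1A[22] → 0x27007  P=1,RW=1,US=1,PS=0
  L1 @0x27[0] → 0x2B007  P=1,RW=1,US=1,PS=0
  L2 @0x2B[16] → 0x2F007  P=1,RW=1,US=1,PS=0
  L3 @0x2F[29] → 0x32007  P=1,RW=1,US=1,PS=0
  ✓ 0x326EA  — 4 lookups

TLB: [["0x40240000", "0x25"], ["0xB000201D", "0x32"]]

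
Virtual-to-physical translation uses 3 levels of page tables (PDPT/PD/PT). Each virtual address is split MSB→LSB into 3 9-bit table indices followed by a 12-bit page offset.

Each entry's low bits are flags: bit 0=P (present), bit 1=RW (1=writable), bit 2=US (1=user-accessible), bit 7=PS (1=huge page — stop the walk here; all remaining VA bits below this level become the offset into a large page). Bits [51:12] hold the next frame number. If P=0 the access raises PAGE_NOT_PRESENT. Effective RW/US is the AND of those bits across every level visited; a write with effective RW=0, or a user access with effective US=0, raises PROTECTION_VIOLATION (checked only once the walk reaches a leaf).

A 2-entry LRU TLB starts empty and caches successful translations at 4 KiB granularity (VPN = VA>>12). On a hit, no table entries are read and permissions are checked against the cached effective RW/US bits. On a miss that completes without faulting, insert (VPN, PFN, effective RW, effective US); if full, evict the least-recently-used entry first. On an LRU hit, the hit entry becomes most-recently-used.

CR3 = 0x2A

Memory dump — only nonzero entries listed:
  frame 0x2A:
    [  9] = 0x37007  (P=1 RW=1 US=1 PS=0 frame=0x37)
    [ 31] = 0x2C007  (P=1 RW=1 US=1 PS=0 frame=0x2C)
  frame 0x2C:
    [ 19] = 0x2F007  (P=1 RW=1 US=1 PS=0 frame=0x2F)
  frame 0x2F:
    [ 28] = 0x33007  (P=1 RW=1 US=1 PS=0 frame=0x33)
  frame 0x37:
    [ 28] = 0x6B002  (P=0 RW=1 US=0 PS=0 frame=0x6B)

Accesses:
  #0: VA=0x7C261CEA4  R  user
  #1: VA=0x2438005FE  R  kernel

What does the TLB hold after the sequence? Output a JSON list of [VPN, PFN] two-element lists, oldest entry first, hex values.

Walk each access:
#0 VA=0x7C261CEA4 (r,user):
  lvl0: tbl 0x2A, slot 31 ⇒ 0x2C007 (P1/RW1/US1/PS0)
  lvl1: tbl 0x2C, slot 19 ⇒ 0x2F007 (P1/RW1/US1/PS0)
  lvl2: tbl 0x2F, slot 28 ⇒ 0x33007 (P1/RW1/US1/PS0)
  ✓ 0x33EA4  — 3 lookups
#1 VA=0x2438005FE (r,kernel):
  lvl0: tbl 0x2A, slot 9 ⇒ 0x37007 (P1/RW1/US1/PS0)
  lvl1: tbl 0x37, slot 28 ⇒ 0x6B002 (P0/RW1/US0/PS0)
  ⇒ fault: PAGE_NOT_PRESENT  — 2 lookups

TLB: [["0x7C261C", "0x33"]]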